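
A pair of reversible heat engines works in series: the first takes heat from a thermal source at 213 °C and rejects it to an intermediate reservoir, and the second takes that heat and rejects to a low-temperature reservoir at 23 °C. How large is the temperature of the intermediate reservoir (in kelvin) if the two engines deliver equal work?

T_H = 213 °C → 213 + 273.15 = 486.15 K.
T_C = 23 °C → 23 + 273.15 = 296.15 K.
For reversible stages Q_m = Q_H·(T_m/T_H). Setting W₁ = Q_H(1 − T_m/T_H) equal to W₂ = Q_m(1 − T_C/T_m) = Q_H·(T_m − T_C)/T_H gives T_H − T_m = T_m − T_C, so T_m = (T_H + T_C)/2 = (486.15 + 296.15)/2 = 391 K.

T_m ≈ 391 K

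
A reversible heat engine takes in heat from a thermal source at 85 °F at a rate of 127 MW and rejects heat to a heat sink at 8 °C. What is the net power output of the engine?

T_H = 85 °F → (85 − 32) × 5/9 = 29.44 °C = 302.59 K.
T_C = 8 °C → 8 + 273.15 = 281.15 K.
The Carnot efficiency is η = 1 − T_C/T_H = 1 − 281.15/302.59 = 0.0709.
W = η·Q_H = 0.0709 × 127 = 9.000 MW.

Ẇ ≈ 9.000 MW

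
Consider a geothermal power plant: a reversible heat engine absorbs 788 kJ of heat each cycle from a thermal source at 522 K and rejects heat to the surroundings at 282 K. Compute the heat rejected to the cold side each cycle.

For a reversible engine, η = 1 − T_C/T_H = 1 − 282.00/522.00 = 0.4598.
For a reversible cycle Q_C/Q_H = T_C/T_H, so Q_C = 788 × 282.00/522.00 = 425.7 kJ.

Q_C ≈ 425.7 kJ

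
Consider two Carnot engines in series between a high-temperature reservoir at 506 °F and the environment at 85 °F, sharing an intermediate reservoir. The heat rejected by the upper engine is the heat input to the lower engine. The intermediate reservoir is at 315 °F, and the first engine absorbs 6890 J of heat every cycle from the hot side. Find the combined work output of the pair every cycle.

W_total ≈ 3004 J

T_H = 506 °F → (506 − 32) × 5/9 = 263.33 °C = 536.48 K.
T_C = 85 °F → (85 − 32) × 5/9 = 29.44 °C = 302.59 K.
Two reversible stages in series are equivalent to a single Carnot engine between T_H and T_C, so η_total = 1 − T_C/T_H = 1 − 302.59/536.48 = 0.4360.
W_total = η_total · Q_H = 0.4360 × 6890 = 3004 J.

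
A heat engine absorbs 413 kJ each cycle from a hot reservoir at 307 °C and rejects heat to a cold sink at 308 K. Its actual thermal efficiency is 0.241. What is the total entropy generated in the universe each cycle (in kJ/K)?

T_H = 307 °C → 307 + 273.15 = 580.15 K.
W = η·Q_H = 0.241 × 413 = 99.53 kJ, so Q_C = Q_H − W = 313.5 kJ.
Reservoir entropy changes: ΔS_H = −Q_H/T_H = −413/580.15 = -0.7119 kJ/K and ΔS_C = +Q_C/T_C = 313.5/308.00 = 1.018 kJ/K.
ΔS_univ = −Q_H/T_H + Q_C/T_C = 0.306 kJ/K (> 0, since η = 0.241 < η_Carnot = 0.469).

ΔS_univ ≈ 0.306 kJ/K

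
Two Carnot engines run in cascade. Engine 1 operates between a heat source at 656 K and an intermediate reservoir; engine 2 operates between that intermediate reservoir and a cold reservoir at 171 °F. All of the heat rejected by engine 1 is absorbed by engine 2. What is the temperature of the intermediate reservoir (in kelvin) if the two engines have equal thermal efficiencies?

T_m ≈ 479.4 K

T_C = 171 °F → (171 − 32) × 5/9 = 77.22 °C = 350.37 K.
Equal efficiencies require 1 − T_m/T_H = 1 − T_C/T_m, i.e. T_m/T_H = T_C/T_m, so T_m = √(T_H·T_C) = √(656.00 × 350.37) = 479.4 K.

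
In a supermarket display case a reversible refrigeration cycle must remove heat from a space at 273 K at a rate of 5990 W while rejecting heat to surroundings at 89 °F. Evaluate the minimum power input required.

T_H = 89 °F → (89 − 32) × 5/9 = 31.67 °C = 304.82 K.
COP_R = T_C/(T_H − T_C) = 273.00/31.82 = 8.5804.
W = Q_C/COP_R = 5990/8.5804 = 698 W.

Ẇ_in ≈ 698 W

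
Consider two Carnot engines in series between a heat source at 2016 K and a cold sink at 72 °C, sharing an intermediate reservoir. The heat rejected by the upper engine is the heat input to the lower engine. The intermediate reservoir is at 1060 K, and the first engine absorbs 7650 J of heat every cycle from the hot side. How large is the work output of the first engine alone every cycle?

W₁ ≈ 3630 J

T_C = 72 °C → 72 + 273.15 = 345.15 K.
First-stage efficiency η₁ = 1 − T_m/T_H = 1 − 1060.00/2016.00 = 0.4742.
W₁ = η₁·Q_H = 0.4742 × 7650 = 3630 J.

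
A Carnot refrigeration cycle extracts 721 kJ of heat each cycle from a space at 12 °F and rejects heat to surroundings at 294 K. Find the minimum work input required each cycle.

T_C = 12 °F → (12 − 32) × 5/9 = -11.11 °C = 262.04 K.
Carnot COP: COP_R = T_C/(T_H − T_C) = 262.04/31.96 = 8.1987.
W = Q_C/COP_R = 721/8.1987 = 87.94 kJ.

W_in ≈ 87.94 kJ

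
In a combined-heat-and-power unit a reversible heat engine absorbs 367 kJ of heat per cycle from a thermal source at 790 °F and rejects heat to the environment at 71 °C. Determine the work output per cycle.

W ≈ 185 kJ

T_H = 790 °F → (790 − 32) × 5/9 = 421.11 °C = 694.26 K.
T_C = 71 °C → 71 + 273.15 = 344.15 K.
Since the cycle is reversible, η = 1 − T_C/T_H = 1 − 344.15/694.26 = 0.5043.
W = η·Q_H = 0.5043 × 367 = 185 kJ.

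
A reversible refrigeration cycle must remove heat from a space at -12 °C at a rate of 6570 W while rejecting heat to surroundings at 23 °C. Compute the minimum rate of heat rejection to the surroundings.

Q̇_H ≈ 7450 W

T_H = 23 °C → 23 + 273.15 = 296.15 K.
T_C = -12 °C → -12 + 273.15 = 261.15 K.
For a reversible cycle Q_H/Q_C = T_H/T_C, so Q_H = Q_C·T_H/T_C = 6570 × 296.15/261.15 = 7450 W.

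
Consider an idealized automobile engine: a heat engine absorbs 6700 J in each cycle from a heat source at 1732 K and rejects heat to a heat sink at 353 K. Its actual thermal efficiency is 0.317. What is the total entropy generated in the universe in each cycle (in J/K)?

ΔS_univ ≈ 9.095 J/K

W = η·Q_H = 0.317 × 6700 = 2124 J, so Q_C = Q_H − W = 4576 J.
Entropy balance on the reservoirs: −Q_H/T_H = -3.868 J/K, +Q_C/T_C = 12.96 J/K.
ΔS_univ = −Q_H/T_H + Q_C/T_C = 9.095 J/K (> 0, since η = 0.317 < η_Carnot = 0.796).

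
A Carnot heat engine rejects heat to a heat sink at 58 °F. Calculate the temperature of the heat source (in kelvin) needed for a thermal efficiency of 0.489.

T_C = 58 °F → (58 − 32) × 5/9 = 14.44 °C = 287.59 K.
From η = 1 − T_C/T_H, solving for T_H gives T_H = T_C/(1 − η) = 287.59/(1 − 0.489) = 563 K.

T_H ≈ 563 K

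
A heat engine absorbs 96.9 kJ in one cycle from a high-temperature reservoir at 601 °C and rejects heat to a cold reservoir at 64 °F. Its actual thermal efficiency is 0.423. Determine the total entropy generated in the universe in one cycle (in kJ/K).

T_H = 601 °C → 601 + 273.15 = 874.15 K.
T_C = 64 °F → (64 − 32) × 5/9 = 17.78 °C = 290.93 K.
W = η·Q_H = 0.423 × 96.9 = 40.99 kJ, so Q_C = Q_H − W = 55.91 kJ.
Reservoir entropy changes: ΔS_H = −Q_H/T_H = −96.9/874.15 = -0.1109 kJ/K and ΔS_C = +Q_C/T_C = 55.91/290.93 = 0.1922 kJ/K.
ΔS_univ = −Q_H/T_H + Q_C/T_C = 0.0813 kJ/K (> 0, since η = 0.423 < η_Carnot = 0.667).

ΔS_univ ≈ 0.0813 kJ/K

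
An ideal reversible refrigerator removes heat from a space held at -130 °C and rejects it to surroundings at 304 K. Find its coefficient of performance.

COP_R ≈ 0.890

T_C = -130 °C → -130 + 273.15 = 143.15 K.
Carnot COP: COP_R = T_C/(T_H − T_C) = 143.15/(304.00 − 143.15) = 0.890.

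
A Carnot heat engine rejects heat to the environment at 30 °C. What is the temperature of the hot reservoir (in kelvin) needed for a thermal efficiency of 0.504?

T_C = 30 °C → 30 + 273.15 = 303.15 K.
From η = 1 − T_C/T_H, solving for T_H gives T_H = T_C/(1 − η) = 303.15/(1 − 0.504) = 611.2 K.

T_H ≈ 611.2 K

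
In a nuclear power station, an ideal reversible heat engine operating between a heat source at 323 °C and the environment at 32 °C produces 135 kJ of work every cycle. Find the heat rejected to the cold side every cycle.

Q_C ≈ 142 kJ

T_H = 323 °C → 323 + 273.15 = 596.15 K.
T_C = 32 °C → 32 + 273.15 = 305.15 K.
Since the cycle is reversible, η = 1 − T_C/T_H = 1 − 305.15/596.15 = 0.4881.
Since Q_C/Q_H = T_C/T_H and Q_H = W/η, Q_C = W·T_C/(T_H − T_C) = 135 × 305.15/291.00 = 142 kJ.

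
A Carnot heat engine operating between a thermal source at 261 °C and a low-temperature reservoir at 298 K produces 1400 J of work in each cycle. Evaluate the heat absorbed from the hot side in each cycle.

Q_H ≈ 3167 J

T_H = 261 °C → 261 + 273.15 = 534.15 K.
Since the cycle is reversible, η = 1 − T_C/T_H = 1 − 298.00/534.15 = 0.4421.
Q_H = W/η = 1400/0.4421 = 3167 J.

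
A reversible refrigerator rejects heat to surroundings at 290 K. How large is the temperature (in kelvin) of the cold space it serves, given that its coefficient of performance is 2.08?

COP_R = T_C/(T_H − T_C) ⇒ T_C = T_H·COP_R/(1 + COP_R) = 290.00 × 2.08/(1 + 2.08) = 195.8 K.

T_C ≈ 195.8 K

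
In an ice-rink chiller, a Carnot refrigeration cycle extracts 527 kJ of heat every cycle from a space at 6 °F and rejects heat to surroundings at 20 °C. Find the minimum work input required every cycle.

W_in ≈ 70.2 kJ

T_H = 20 °C → 20 + 273.15 = 293.15 K.
T_C = 6 °F → (6 − 32) × 5/9 = -14.44 °C = 258.71 K.
Carnot COP: COP_R = T_C/(T_H − T_C) = 258.71/34.44 = 7.5108.
W = Q_C/COP_R = 527/7.5108 = 70.2 kJ.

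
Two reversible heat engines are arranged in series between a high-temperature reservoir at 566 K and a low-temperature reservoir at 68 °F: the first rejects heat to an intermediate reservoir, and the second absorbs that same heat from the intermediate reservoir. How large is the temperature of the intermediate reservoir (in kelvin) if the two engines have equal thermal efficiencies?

T_C = 68 °F → (68 − 32) × 5/9 = 20.00 °C = 293.15 K.
Equal efficiencies require 1 − T_m/T_H = 1 − T_C/T_m, i.e. T_m/T_H = T_C/T_m, so T_m = √(T_H·T_C) = √(566.00 × 293.15) = 407.3 K.

T_m ≈ 407.3 K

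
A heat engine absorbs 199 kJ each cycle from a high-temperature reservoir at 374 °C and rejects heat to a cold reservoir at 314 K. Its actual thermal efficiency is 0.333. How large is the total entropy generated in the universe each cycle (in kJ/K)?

T_H = 374 °C → 374 + 273.15 = 647.15 K.
W = η·Q_H = 0.333 × 199 = 66.27 kJ, so Q_C = Q_H − W = 132.7 kJ.
Reservoir entropy changes: ΔS_H = −Q_H/T_H = −199/647.15 = -0.3075 kJ/K and ΔS_C = +Q_C/T_C = 132.7/314.00 = 0.4227 kJ/K.
ΔS_univ = −Q_H/T_H + Q_C/T_C = 0.115 kJ/K (> 0, since η = 0.333 < η_Carnot = 0.515).

ΔS_univ ≈ 0.115 kJ/K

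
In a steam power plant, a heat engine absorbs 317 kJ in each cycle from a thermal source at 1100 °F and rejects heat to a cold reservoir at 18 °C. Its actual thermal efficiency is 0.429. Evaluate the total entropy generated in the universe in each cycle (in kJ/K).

ΔS_univ ≈ 0.256 kJ/K

T_H = 1100 °F → (1100 − 32) × 5/9 = 593.33 °C = 866.48 K.
T_C = 18 °C → 18 + 273.15 = 291.15 K.
W = η·Q_H = 0.429 × 317 = 136.0 kJ, so Q_C = Q_H − W = 181.0 kJ.
Reservoir entropy changes: ΔS_H = −Q_H/T_H = −317/866.48 = -0.3658 kJ/K and ΔS_C = +Q_C/T_C = 181.0/291.15 = 0.6217 kJ/K.
ΔS_univ = −Q_H/T_H + Q_C/T_C = 0.256 kJ/K (> 0, since η = 0.429 < η_Carnot = 0.664).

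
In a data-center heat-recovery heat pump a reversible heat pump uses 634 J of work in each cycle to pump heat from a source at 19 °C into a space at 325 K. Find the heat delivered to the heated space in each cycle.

T_C = 19 °C → 19 + 273.15 = 292.15 K.
Reversible heating COP: COP_HP = T_H/(T_H − T_C) = 325.00/32.85 = 9.8935.
Q_H = COP_HP · W = 9.8935 × 634 = 6272 J.

Q_H ≈ 6272 J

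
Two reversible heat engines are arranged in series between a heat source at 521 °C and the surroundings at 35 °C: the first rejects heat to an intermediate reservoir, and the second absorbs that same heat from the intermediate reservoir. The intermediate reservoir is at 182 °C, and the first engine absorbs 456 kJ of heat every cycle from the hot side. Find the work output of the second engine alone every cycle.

W₂ ≈ 84.4 kJ

T_H = 521 °C → 521 + 273.15 = 794.15 K.
T_C = 35 °C → 35 + 273.15 = 308.15 K.
T_m = 182 °C → 182 + 273.15 = 455.15 K.
Heat entering the second stage: Q_m = Q_H·(T_m/T_H) = 456 × 455.15/794.15 = 261 kJ.
Second-stage efficiency η₂ = 1 − T_C/T_m = 1 − 308.15/455.15 = 0.3230, so W₂ = η₂·Q_m = 84.4 kJ.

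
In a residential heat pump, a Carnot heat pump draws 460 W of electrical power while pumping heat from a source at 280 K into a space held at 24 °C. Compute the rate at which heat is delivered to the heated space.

T_H = 24 °C → 24 + 273.15 = 297.15 K.
The Carnot heat-pump COP is COP_HP = T_H/(T_H − T_C) = 297.15/17.15 = 17.3265.
Q_H = COP_HP · W = 17.3265 × 460 = 7970 W.

Q̇_H ≈ 7970 W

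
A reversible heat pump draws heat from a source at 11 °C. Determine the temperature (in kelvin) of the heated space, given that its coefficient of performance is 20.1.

T_H ≈ 299 K

T_C = 11 °C → 11 + 273.15 = 284.15 K.
COP_HP = T_H/(T_H − T_C) ⇒ T_H = T_C·COP_HP/(COP_HP − 1) = 284.15 × 20.1/(20.1 − 1) = 299 K.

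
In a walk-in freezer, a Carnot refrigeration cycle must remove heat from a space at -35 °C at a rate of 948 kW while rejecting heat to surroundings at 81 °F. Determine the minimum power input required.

Ẇ_in ≈ 248 kW

T_H = 81 °F → (81 − 32) × 5/9 = 27.22 °C = 300.37 K.
T_C = -35 °C → -35 + 273.15 = 238.15 K.
COP_R = T_C/(T_H − T_C) = 238.15/62.22 = 3.8274.
W = Q_C/COP_R = 948/3.8274 = 248 kW.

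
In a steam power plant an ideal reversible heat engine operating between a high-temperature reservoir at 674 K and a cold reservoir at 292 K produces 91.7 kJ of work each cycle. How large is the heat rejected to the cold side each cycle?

Q_C ≈ 70.1 kJ

For a reversible engine, η = 1 − T_C/T_H = 1 − 292.00/674.00 = 0.5668.
Since Q_C/Q_H = T_C/T_H and Q_H = W/η, Q_C = W·T_C/(T_H − T_C) = 91.7 × 292.00/382.00 = 70.1 kJ.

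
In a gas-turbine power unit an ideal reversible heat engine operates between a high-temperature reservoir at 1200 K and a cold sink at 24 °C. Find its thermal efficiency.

η ≈ 0.752

T_C = 24 °C → 24 + 273.15 = 297.15 K.
Carnot efficiency: η = 1 − T_C/T_H = 1 − 297.15/1200.00 = 0.752.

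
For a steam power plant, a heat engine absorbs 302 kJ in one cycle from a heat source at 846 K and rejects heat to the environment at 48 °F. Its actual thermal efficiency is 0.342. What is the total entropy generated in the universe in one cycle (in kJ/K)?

T_C = 48 °F → (48 − 32) × 5/9 = 8.89 °C = 282.04 K.
W = η·Q_H = 0.342 × 302 = 103.3 kJ, so Q_C = Q_H − W = 198.7 kJ.
Reservoir entropy changes: ΔS_H = −Q_H/T_H = −302/846.00 = -0.3570 kJ/K and ΔS_C = +Q_C/T_C = 198.7/282.04 = 0.7046 kJ/K.
ΔS_univ = −Q_H/T_H + Q_C/T_C = 0.348 kJ/K (> 0, since η = 0.342 < η_Carnot = 0.667).

ΔS_univ ≈ 0.348 kJ/K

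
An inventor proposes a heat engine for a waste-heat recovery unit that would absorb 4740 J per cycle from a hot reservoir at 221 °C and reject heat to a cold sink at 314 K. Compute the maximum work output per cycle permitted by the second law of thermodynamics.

W_max ≈ 1728 J

T_H = 221 °C → 221 + 273.15 = 494.15 K.
The upper bound on efficiency is η_max = 1 − T_C/T_H = 1 − 314.00/494.15 = 0.3646.
W_max = η_max · Q_H = 0.3646 × 4740 = 1728 J.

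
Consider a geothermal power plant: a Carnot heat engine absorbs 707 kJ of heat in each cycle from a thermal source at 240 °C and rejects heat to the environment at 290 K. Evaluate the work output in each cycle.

W ≈ 307 kJ

T_H = 240 °C → 240 + 273.15 = 513.15 K.
The Carnot efficiency is η = 1 − T_C/T_H = 1 − 290.00/513.15 = 0.4349.
W = η·Q_H = 0.4349 × 707 = 307 kJ.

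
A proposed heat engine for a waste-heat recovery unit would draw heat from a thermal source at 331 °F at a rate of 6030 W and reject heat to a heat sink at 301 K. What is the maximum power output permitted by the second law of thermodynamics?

Ẇ_max ≈ 1900 W

T_H = 331 °F → (331 − 32) × 5/9 = 166.11 °C = 439.26 K.
No engine can exceed the Carnot limit: η_max = 1 − T_C/T_H = 1 − 301.00/439.26 = 0.3148.
W_max = η_max · Q_H = 0.3148 × 6030 = 1900 W.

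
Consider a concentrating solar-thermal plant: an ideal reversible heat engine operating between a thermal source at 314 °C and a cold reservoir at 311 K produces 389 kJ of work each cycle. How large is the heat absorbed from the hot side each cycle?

T_H = 314 °C → 314 + 273.15 = 587.15 K.
Carnot efficiency: η = 1 − T_C/T_H = 1 − 311.00/587.15 = 0.4703.
Q_H = W/η = 389/0.4703 = 827 kJ.

Q_H ≈ 827 kJ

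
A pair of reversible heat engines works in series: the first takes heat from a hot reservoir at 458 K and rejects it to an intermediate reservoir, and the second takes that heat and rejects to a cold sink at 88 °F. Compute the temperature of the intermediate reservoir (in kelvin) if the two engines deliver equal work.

T_m ≈ 381 K

T_C = 88 °F → (88 − 32) × 5/9 = 31.11 °C = 304.26 K.
For reversible stages Q_m = Q_H·(T_m/T_H). Setting W₁ = Q_H(1 − T_m/T_H) equal to W₂ = Q_m(1 − T_C/T_m) = Q_H·(T_m − T_C)/T_H gives T_H − T_m = T_m − T_C, so T_m = (T_H + T_C)/2 = (458.00 + 304.26)/2 = 381 K.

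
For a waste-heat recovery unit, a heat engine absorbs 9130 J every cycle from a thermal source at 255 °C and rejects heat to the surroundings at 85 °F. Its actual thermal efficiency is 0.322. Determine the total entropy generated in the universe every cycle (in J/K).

ΔS_univ ≈ 3.17 J/K

T_H = 255 °C → 255 + 273.15 = 528.15 K.
T_C = 85 °F → (85 − 32) × 5/9 = 29.44 °C = 302.59 K.
W = η·Q_H = 0.322 × 9130 = 2940 J, so Q_C = Q_H − W = 6190 J.
Reservoir entropy changes: ΔS_H = −Q_H/T_H = −9130/528.15 = -17.29 J/K and ΔS_C = +Q_C/T_C = 6190/302.59 = 20.46 J/K.
ΔS_univ = −Q_H/T_H + Q_C/T_C = 3.17 J/K (> 0, since η = 0.322 < η_Carnot = 0.427).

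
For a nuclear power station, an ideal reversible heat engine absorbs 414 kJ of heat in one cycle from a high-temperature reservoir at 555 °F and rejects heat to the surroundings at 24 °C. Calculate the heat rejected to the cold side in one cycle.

Q_C ≈ 218 kJ

T_H = 555 °F → (555 − 32) × 5/9 = 290.56 °C = 563.71 K.
T_C = 24 °C → 24 + 273.15 = 297.15 K.
For a reversible engine, η = 1 − T_C/T_H = 1 − 297.15/563.71 = 0.4729.
For a reversible cycle Q_C/Q_H = T_C/T_H, so Q_C = 414 × 297.15/563.71 = 218 kJ.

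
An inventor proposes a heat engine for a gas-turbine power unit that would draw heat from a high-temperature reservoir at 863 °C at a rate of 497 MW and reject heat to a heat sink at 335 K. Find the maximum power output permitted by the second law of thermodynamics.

Ẇ_max ≈ 350 MW

T_H = 863 °C → 863 + 273.15 = 1136.15 K.
The upper bound on efficiency is η_max = 1 − T_C/T_H = 1 − 335.00/1136.15 = 0.7051.
W_max = η_max · Q_H = 0.7051 × 497 = 350 MW.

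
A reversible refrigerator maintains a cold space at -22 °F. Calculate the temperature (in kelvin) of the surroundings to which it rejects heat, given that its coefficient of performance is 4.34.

T_C = -22 °F → (-22 − 32) × 5/9 = -30.00 °C = 243.15 K.
COP_R = T_C/(T_H − T_C) ⇒ T_H = T_C·(1 + 1/COP_R) = 243.15 × (1 + 1/4.34) = 299 K.

T_H ≈ 299 K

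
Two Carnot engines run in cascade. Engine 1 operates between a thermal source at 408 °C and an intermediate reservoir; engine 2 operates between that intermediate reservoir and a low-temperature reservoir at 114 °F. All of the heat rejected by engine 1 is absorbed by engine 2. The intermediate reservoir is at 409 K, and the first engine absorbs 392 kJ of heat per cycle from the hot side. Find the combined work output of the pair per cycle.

W_total ≈ 209 kJ

T_H = 408 °C → 408 + 273.15 = 681.15 K.
T_C = 114 °F → (114 − 32) × 5/9 = 45.56 °C = 318.71 K.
Two reversible stages in series are equivalent to a single Carnot engine between T_H and T_C, so η_total = 1 − T_C/T_H = 1 − 318.71/681.15 = 0.5321.
W_total = η_total · Q_H = 0.5321 × 392 = 209 kJ.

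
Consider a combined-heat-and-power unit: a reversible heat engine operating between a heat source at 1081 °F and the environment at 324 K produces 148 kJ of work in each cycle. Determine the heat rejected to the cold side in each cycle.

T_H = 1081 °F → (1081 − 32) × 5/9 = 582.78 °C = 855.93 K.
For a reversible engine, η = 1 − T_C/T_H = 1 − 324.00/855.93 = 0.6215.
Since Q_C/Q_H = T_C/T_H and Q_H = W/η, Q_C = W·T_C/(T_H − T_C) = 148 × 324.00/531.93 = 90.1 kJ.

Q_C ≈ 90.1 kJ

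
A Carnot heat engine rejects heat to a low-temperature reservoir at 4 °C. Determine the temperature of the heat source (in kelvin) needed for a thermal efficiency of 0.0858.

T_H ≈ 303 K

T_C = 4 °C → 4 + 273.15 = 277.15 K.
From η = 1 − T_C/T_H, solving for T_H gives T_H = T_C/(1 − η) = 277.15/(1 − 0.0858) = 303 K.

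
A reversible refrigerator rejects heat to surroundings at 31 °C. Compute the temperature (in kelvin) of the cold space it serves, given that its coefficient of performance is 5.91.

T_H = 31 °C → 31 + 273.15 = 304.15 K.
COP_R = T_C/(T_H − T_C) ⇒ T_C = T_H·COP_R/(1 + COP_R) = 304.15 × 5.91/(1 + 5.91) = 260.1 K.

T_C ≈ 260.1 K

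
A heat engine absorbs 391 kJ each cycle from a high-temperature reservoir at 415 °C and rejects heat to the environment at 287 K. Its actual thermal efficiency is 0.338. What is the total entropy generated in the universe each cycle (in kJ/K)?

T_H = 415 °C → 415 + 273.15 = 688.15 K.
W = η·Q_H = 0.338 × 391 = 132.2 kJ, so Q_C = Q_H − W = 258.8 kJ.
Entropy balance on the reservoirs: −Q_H/T_H = -0.5682 kJ/K, +Q_C/T_C = 0.9019 kJ/K.
ΔS_univ = −Q_H/T_H + Q_C/T_C = 0.334 kJ/K (> 0, since η = 0.338 < η_Carnot = 0.583).

ΔS_univ ≈ 0.334 kJ/K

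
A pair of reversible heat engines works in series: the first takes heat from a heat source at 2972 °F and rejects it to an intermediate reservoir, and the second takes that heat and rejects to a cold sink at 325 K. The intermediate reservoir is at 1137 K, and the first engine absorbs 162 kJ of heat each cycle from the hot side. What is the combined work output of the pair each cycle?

T_H = 2972 °F → (2972 − 32) × 5/9 = 1633.33 °C = 1906.48 K.
Two reversible stages in series are equivalent to a single Carnot engine between T_H and T_C, so η_total = 1 − T_C/T_H = 1 − 325.00/1906.48 = 0.8295.
W_total = η_total · Q_H = 0.8295 × 162 = 134 kJ.

W_total ≈ 134 kJ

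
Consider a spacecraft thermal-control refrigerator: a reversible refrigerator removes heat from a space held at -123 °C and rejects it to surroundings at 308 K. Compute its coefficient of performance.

T_C = -123 °C → -123 + 273.15 = 150.15 K.
For a reversible refrigerator, COP_R = T_C/(T_H − T_C) = 150.15/(308.00 − 150.15) = 0.951.

COP_R ≈ 0.951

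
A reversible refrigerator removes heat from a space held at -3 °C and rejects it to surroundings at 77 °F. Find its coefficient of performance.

COP_R ≈ 9.648

T_H = 77 °F → (77 − 32) × 5/9 = 25.00 °C = 298.15 K.
T_C = -3 °C → -3 + 273.15 = 270.15 K.
The reversible coefficient of performance is COP_R = T_C/(T_H − T_C) = 270.15/(298.15 − 270.15) = 9.648.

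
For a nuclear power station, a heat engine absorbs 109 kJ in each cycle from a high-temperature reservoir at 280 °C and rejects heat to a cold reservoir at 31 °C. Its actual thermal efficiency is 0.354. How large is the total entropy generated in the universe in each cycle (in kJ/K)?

T_H = 280 °C → 280 + 273.15 = 553.15 K.
T_C = 31 °C → 31 + 273.15 = 304.15 K.
W = η·Q_H = 0.354 × 109 = 38.59 kJ, so Q_C = Q_H − W = 70.41 kJ.
Entropy balance on the reservoirs: −Q_H/T_H = -0.1971 kJ/K, +Q_C/T_C = 0.2315 kJ/K.
ΔS_univ = −Q_H/T_H + Q_C/T_C = 0.0345 kJ/K (> 0, since η = 0.354 < η_Carnot = 0.450).

ΔS_univ ≈ 0.0345 kJ/K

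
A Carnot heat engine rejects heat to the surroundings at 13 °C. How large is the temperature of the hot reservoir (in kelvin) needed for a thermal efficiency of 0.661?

T_C = 13 °C → 13 + 273.15 = 286.15 K.
From η = 1 − T_C/T_H, solving for T_H gives T_H = T_C/(1 − η) = 286.15/(1 − 0.661) = 844 K.

T_H ≈ 844 K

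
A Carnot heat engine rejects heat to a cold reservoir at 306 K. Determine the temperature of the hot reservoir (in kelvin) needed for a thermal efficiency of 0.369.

From η = 1 − T_C/T_H, solving for T_H gives T_H = T_C/(1 − η) = 306.00/(1 − 0.369) = 485 K.

T_H ≈ 485 K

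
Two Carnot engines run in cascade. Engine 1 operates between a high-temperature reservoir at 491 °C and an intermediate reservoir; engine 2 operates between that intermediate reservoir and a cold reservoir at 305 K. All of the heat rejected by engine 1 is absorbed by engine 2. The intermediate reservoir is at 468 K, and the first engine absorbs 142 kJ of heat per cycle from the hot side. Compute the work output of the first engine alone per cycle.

T_H = 491 °C → 491 + 273.15 = 764.15 K.
First-stage efficiency η₁ = 1 − T_m/T_H = 1 − 468.00/764.15 = 0.3876.
W₁ = η₁·Q_H = 0.3876 × 142 = 55.0 kJ.

W₁ ≈ 55.0 kJ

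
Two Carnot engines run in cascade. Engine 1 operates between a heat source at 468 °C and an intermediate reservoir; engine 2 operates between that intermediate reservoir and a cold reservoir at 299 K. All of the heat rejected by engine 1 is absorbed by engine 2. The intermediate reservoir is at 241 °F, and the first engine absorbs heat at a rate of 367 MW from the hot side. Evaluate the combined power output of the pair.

T_H = 468 °C → 468 + 273.15 = 741.15 K.
Two reversible stages in series are equivalent to a single Carnot engine between T_H and T_C, so η_total = 1 − T_C/T_H = 1 − 299.00/741.15 = 0.5966.
W_total = η_total · Q_H = 0.5966 × 367 = 219 MW.

Ẇ_total ≈ 219 MW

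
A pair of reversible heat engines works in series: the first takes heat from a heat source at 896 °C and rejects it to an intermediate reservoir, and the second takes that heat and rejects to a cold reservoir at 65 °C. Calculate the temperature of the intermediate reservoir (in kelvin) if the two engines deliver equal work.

T_H = 896 °C → 896 + 273.15 = 1169.15 K.
T_C = 65 °C → 65 + 273.15 = 338.15 K.
For reversible stages Q_m = Q_H·(T_m/T_H). Setting W₁ = Q_H(1 − T_m/T_H) equal to W₂ = Q_m(1 − T_C/T_m) = Q_H·(T_m − T_C)/T_H gives T_H − T_m = T_m − T_C, so T_m = (T_H + T_C)/2 = (1169.15 + 338.15)/2 = 753.7 K.

T_m ≈ 753.7 K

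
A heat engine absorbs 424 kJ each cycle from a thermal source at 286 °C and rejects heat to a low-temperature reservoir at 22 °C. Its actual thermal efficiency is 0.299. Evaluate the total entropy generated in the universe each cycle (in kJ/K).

ΔS_univ ≈ 0.249 kJ/K

T_H = 286 °C → 286 + 273.15 = 559.15 K.
T_C = 22 °C → 22 + 273.15 = 295.15 K.
W = η·Q_H = 0.299 × 424 = 126.8 kJ, so Q_C = Q_H − W = 297.2 kJ.
The hot reservoir loses entropy Q_H/T_H = 424/559.15 = 0.7583 kJ/K; the cold reservoir gains Q_C/T_C = 297.2/295.15 = 1.007 kJ/K.
ΔS_univ = −Q_H/T_H + Q_C/T_C = 0.249 kJ/K (> 0, since η = 0.299 < η_Carnot = 0.472).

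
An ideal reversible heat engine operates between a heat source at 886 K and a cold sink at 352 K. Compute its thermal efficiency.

Since the cycle is reversible, η = 1 − T_C/T_H = 1 − 352.00/886.00 = 0.603.

η ≈ 0.603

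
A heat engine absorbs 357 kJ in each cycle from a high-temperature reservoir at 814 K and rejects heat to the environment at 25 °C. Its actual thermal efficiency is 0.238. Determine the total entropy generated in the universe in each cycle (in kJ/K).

ΔS_univ ≈ 0.4738 kJ/K

T_C = 25 °C → 25 + 273.15 = 298.15 K.
W = η·Q_H = 0.238 × 357 = 84.97 kJ, so Q_C = Q_H − W = 272.0 kJ.
The hot reservoir loses entropy Q_H/T_H = 357/814.00 = 0.4386 kJ/K; the cold reservoir gains Q_C/T_C = 272.0/298.15 = 0.9124 kJ/K.
ΔS_univ = −Q_H/T_H + Q_C/T_C = 0.4738 kJ/K (> 0, since η = 0.238 < η_Carnot = 0.634).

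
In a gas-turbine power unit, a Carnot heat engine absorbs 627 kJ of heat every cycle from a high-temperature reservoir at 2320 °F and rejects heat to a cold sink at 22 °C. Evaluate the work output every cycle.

W ≈ 507 kJ

T_H = 2320 °F → (2320 − 32) × 5/9 = 1271.11 °C = 1544.26 K.
T_C = 22 °C → 22 + 273.15 = 295.15 K.
η_rev = 1 − T_C/T_H = 1 − 295.15/1544.26 = 0.8089.
W = η·Q_H = 0.8089 × 627 = 507 kJ.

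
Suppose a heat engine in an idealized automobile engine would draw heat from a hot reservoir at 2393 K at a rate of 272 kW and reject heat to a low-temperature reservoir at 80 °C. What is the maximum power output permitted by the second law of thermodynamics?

T_C = 80 °C → 80 + 273.15 = 353.15 K.
The second-law ceiling is the Carnot efficiency, η_max = 1 − T_C/T_H = 1 − 353.15/2393.00 = 0.8524.
W_max = η_max · Q_H = 0.8524 × 272 = 231.9 kW.

Ẇ_max ≈ 231.9 kW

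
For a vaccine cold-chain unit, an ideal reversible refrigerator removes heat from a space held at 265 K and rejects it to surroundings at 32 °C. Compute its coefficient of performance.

COP_R ≈ 6.60

T_H = 32 °C → 32 + 273.15 = 305.15 K.
Carnot COP: COP_R = T_C/(T_H − T_C) = 265.00/(305.15 − 265.00) = 6.60.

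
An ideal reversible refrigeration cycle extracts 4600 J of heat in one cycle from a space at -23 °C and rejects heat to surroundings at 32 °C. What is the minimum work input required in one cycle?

T_H = 32 °C → 32 + 273.15 = 305.15 K.
T_C = -23 °C → -23 + 273.15 = 250.15 K.
The reversible coefficient of performance is COP_R = T_C/(T_H − T_C) = 250.15/55.00 = 4.5482.
W = Q_C/COP_R = 4600/4.5482 = 1010 J.

W_in ≈ 1010 J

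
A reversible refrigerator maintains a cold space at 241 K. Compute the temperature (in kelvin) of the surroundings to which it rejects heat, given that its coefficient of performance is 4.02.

COP_R = T_C/(T_H − T_C) ⇒ T_H = T_C·(1 + 1/COP_R) = 241.00 × (1 + 1/4.02) = 301 K.

T_H ≈ 301 K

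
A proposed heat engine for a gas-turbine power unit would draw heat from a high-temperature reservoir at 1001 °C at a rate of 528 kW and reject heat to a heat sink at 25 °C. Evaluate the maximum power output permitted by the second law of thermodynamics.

T_H = 1001 °C → 1001 + 273.15 = 1274.15 K.
T_C = 25 °C → 25 + 273.15 = 298.15 K.
The second-law ceiling is the Carnot efficiency, η_max = 1 − T_C/T_H = 1 − 298.15/1274.15 = 0.7660.
W_max = η_max · Q_H = 0.7660 × 528 = 404.4 kW.

Ẇ_max ≈ 404.4 kW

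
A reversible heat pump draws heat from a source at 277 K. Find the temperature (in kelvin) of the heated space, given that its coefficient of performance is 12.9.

COP_HP = T_H/(T_H − T_C) ⇒ T_H = T_C·COP_HP/(COP_HP − 1) = 277.00 × 12.9/(12.9 − 1) = 300.3 K.

T_H ≈ 300.3 K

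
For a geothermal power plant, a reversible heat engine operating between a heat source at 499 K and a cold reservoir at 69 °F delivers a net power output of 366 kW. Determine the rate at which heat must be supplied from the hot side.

Q̇_H ≈ 890 kW

T_C = 69 °F → (69 − 32) × 5/9 = 20.56 °C = 293.71 K.
For a reversible engine, η = 1 − T_C/T_H = 1 − 293.71/499.00 = 0.4114.
Q_H = W/η = 366/0.4114 = 890 kW.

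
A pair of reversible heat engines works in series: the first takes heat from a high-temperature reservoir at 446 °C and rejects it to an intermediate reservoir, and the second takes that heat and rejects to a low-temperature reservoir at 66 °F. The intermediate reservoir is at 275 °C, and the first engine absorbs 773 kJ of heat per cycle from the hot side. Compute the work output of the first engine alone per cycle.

T_H = 446 °C → 446 + 273.15 = 719.15 K.
T_C = 66 °F → (66 − 32) × 5/9 = 18.89 °C = 292.04 K.
T_m = 275 °C → 275 + 273.15 = 548.15 K.
First-stage efficiency η₁ = 1 − T_m/T_H = 1 − 548.15/719.15 = 0.2378.
W₁ = η₁·Q_H = 0.2378 × 773 = 183.8 kJ.

W₁ ≈ 183.8 kJ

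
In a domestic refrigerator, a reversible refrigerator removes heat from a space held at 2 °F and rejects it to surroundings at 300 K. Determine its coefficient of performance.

COP_R ≈ 5.89

T_C = 2 °F → (2 − 32) × 5/9 = -16.67 °C = 256.48 K.
For a reversible refrigerator, COP_R = T_C/(T_H − T_C) = 256.48/(300.00 − 256.48) = 5.89.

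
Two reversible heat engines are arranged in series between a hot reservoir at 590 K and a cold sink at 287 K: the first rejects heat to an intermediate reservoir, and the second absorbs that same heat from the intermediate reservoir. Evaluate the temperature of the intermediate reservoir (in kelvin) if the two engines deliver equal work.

For reversible stages Q_m = Q_H·(T_m/T_H). Setting W₁ = Q_H(1 − T_m/T_H) equal to W₂ = Q_m(1 − T_C/T_m) = Q_H·(T_m − T_C)/T_H gives T_H − T_m = T_m − T_C, so T_m = (T_H + T_C)/2 = (590.00 + 287.00)/2 = 438 K.

T_m ≈ 438 K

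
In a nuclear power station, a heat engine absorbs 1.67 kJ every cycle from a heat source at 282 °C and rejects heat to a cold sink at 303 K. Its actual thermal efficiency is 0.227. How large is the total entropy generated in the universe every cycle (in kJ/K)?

T_H = 282 °C → 282 + 273.15 = 555.15 K.
W = η·Q_H = 0.227 × 1.67 = 0.3791 kJ, so Q_C = Q_H − W = 1.291 kJ.
The hot reservoir loses entropy Q_H/T_H = 1.67/555.15 = 0.003008 kJ/K; the cold reservoir gains Q_C/T_C = 1.291/303.00 = 0.004260 kJ/K.
ΔS_univ = −Q_H/T_H + Q_C/T_C = 0.001252 kJ/K (> 0, since η = 0.227 < η_Carnot = 0.454).

ΔS_univ ≈ 0.001252 kJ/K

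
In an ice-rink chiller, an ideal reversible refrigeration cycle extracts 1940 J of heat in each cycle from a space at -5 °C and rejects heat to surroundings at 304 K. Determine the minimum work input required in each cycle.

W_in ≈ 259 J

T_C = -5 °C → -5 + 273.15 = 268.15 K.
COP_R = T_C/(T_H − T_C) = 268.15/35.85 = 7.4798.
W = Q_C/COP_R = 1940/7.4798 = 259 J.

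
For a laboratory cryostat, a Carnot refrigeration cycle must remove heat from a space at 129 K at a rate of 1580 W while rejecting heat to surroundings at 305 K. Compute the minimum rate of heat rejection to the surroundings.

For a reversible cycle Q_H/Q_C = T_H/T_C, so Q_H = Q_C·T_H/T_C = 1580 × 305.00/129.00 = 3740 W.

Q̇_H ≈ 3740 W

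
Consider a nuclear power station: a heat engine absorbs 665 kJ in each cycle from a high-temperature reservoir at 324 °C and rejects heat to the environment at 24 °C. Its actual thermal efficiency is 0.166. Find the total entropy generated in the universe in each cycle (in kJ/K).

T_H = 324 °C → 324 + 273.15 = 597.15 K.
T_C = 24 °C → 24 + 273.15 = 297.15 K.
W = η·Q_H = 0.166 × 665 = 110.4 kJ, so Q_C = Q_H − W = 554.6 kJ.
The hot reservoir loses entropy Q_H/T_H = 665/597.15 = 1.114 kJ/K; the cold reservoir gains Q_C/T_C = 554.6/297.15 = 1.866 kJ/K.
ΔS_univ = −Q_H/T_H + Q_C/T_C = 0.753 kJ/K (> 0, since η = 0.166 < η_Carnot = 0.502).

ΔS_univ ≈ 0.753 kJ/K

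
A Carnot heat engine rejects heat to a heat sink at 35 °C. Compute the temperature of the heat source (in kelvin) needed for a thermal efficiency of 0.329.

T_C = 35 °C → 35 + 273.15 = 308.15 K.
From η = 1 − T_C/T_H, solving for T_H gives T_H = T_C/(1 − η) = 308.15/(1 − 0.329) = 459 K.

T_H ≈ 459 K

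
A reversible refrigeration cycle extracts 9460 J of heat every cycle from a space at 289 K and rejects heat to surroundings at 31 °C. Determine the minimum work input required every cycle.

W_in ≈ 495.9 J

T_H = 31 °C → 31 + 273.15 = 304.15 K.
Carnot COP: COP_R = T_C/(T_H − T_C) = 289.00/15.15 = 19.0759.
W = Q_C/COP_R = 9460/19.0759 = 495.9 J.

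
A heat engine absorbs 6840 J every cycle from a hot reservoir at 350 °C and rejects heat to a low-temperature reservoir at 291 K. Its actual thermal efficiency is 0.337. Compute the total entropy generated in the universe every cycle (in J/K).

ΔS_univ ≈ 4.61 J/K

T_H = 350 °C → 350 + 273.15 = 623.15 K.
W = η·Q_H = 0.337 × 6840 = 2305 J, so Q_C = Q_H − W = 4535 J.
Entropy balance on the reservoirs: −Q_H/T_H = -10.98 J/K, +Q_C/T_C = 15.58 J/K.
ΔS_univ = −Q_H/T_H + Q_C/T_C = 4.61 J/K (> 0, since η = 0.337 < η_Carnot = 0.533).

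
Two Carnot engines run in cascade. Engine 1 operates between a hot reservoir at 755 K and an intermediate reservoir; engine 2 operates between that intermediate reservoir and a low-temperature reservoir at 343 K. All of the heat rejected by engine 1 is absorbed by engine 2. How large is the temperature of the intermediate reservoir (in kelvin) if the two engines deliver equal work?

T_m ≈ 549 K

For reversible stages Q_m = Q_H·(T_m/T_H). Setting W₁ = Q_H(1 − T_m/T_H) equal to W₂ = Q_m(1 − T_C/T_m) = Q_H·(T_m − T_C)/T_H gives T_H − T_m = T_m − T_C, so T_m = (T_H + T_C)/2 = (755.00 + 343.00)/2 = 549 K.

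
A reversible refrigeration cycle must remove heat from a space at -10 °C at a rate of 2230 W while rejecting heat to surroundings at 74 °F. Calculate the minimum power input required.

T_H = 74 °F → (74 − 32) × 5/9 = 23.33 °C = 296.48 K.
T_C = -10 °C → -10 + 273.15 = 263.15 K.
The reversible coefficient of performance is COP_R = T_C/(T_H − T_C) = 263.15/33.33 = 7.8945.
W = Q_C/COP_R = 2230/7.8945 = 282 W.

Ẇ_in ≈ 282 W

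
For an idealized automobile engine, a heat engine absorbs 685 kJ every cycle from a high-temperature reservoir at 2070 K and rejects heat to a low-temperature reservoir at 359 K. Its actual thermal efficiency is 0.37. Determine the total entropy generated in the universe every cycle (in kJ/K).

ΔS_univ ≈ 0.871 kJ/K

W = η·Q_H = 0.37 × 685 = 253.4 kJ, so Q_C = Q_H − W = 431.6 kJ.
Reservoir entropy changes: ΔS_H = −Q_H/T_H = −685/2070.00 = -0.3309 kJ/K and ΔS_C = +Q_C/T_C = 431.6/359.00 = 1.202 kJ/K.
ΔS_univ = −Q_H/T_H + Q_C/T_C = 0.871 kJ/K (> 0, since η = 0.37 < η_Carnot = 0.827).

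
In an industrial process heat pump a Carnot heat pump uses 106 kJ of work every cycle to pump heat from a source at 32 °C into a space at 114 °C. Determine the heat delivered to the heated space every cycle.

T_H = 114 °C → 114 + 273.15 = 387.15 K.
T_C = 32 °C → 32 + 273.15 = 305.15 K.
Reversible heating COP: COP_HP = T_H/(T_H − T_C) = 387.15/82.00 = 4.7213.
Q_H = COP_HP · W = 4.7213 × 106 = 500 kJ.

Q_H ≈ 500 kJ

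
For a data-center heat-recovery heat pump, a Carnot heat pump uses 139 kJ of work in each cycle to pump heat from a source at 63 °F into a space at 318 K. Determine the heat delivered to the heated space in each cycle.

T_C = 63 °F → (63 − 32) × 5/9 = 17.22 °C = 290.37 K.
Reversible heating COP: COP_HP = T_H/(T_H − T_C) = 318.00/27.63 = 11.5102.
Q_H = COP_HP · W = 11.5102 × 139 = 1600 kJ.

Q_H ≈ 1600 kJ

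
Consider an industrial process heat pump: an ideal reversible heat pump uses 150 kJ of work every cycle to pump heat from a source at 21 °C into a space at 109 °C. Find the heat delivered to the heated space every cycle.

T_H = 109 °C → 109 + 273.15 = 382.15 K.
T_C = 21 °C → 21 + 273.15 = 294.15 K.
For a reversible heat pump, COP_HP = T_H/(T_H − T_C) = 382.15/88.00 = 4.3426.
Q_H = COP_HP · W = 4.3426 × 150 = 651 kJ.

Q_H ≈ 651 kJ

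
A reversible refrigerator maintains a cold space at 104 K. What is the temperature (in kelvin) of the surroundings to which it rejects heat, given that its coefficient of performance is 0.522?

T_H ≈ 303.2 K

COP_R = T_C/(T_H − T_C) ⇒ T_H = T_C·(1 + 1/COP_R) = 104.00 × (1 + 1/0.522) = 303.2 K.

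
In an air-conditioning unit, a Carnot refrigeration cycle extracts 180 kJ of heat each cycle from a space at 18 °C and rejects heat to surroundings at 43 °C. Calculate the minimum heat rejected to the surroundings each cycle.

Q_H ≈ 195 kJ

T_H = 43 °C → 43 + 273.15 = 316.15 K.
T_C = 18 °C → 18 + 273.15 = 291.15 K.
For a reversible cycle Q_H/Q_C = T_H/T_C, so Q_H = Q_C·T_H/T_C = 180 × 316.15/291.15 = 195 kJ.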